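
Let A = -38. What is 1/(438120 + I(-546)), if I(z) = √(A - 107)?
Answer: 87624/38389826909 - I*√145/191949134545 ≈ 2.2825e-6 - 6.2733e-11*I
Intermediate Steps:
I(z) = I*√145 (I(z) = √(-38 - 107) = √(-145) = I*√145)
1/(438120 + I(-546)) = 1/(438120 + I*√145)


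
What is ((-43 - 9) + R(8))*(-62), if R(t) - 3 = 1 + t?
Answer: 2480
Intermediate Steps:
R(t) = 4 + t (R(t) = 3 + (1 + t) = 4 + t)
((-43 - 9) + R(8))*(-62) = ((-43 - 9) + (4 + 8))*(-62) = (-52 + 12)*(-62) = -40*(-62) = 2480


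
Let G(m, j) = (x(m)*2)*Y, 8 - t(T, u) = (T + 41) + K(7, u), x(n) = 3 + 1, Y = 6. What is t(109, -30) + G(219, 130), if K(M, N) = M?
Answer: -101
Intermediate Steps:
x(n) = 4
t(T, u) = -40 - T (t(T, u) = 8 - ((T + 41) + 7) = 8 - ((41 + T) + 7) = 8 - (48 + T) = 8 + (-48 - T) = -40 - T)
G(m, j) = 48 (G(m, j) = (4*2)*6 = 8*6 = 48)
t(109, -30) + G(219, 130) = (-40 - 1*109) + 48 = (-40 - 109) + 48 = -149 + 48 = -101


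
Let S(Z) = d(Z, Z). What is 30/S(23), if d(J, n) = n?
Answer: 30/23 ≈ 1.3043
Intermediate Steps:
S(Z) = Z
30/S(23) = 30/23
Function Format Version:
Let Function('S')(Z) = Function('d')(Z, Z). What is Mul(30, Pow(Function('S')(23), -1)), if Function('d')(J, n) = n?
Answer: Rational(30, 23) ≈ 1.3043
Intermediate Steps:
Function('S')(Z) = Z
Mul(30, Pow(Function('S')(23), -1)) = Mul(30, Pow(23, -1)) = Mul(30, Rational(1, 23)) = Rational(30, 23)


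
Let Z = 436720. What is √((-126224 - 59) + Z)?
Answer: 3*√34493 ≈ 557.17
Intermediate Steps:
√((-126224 - 59) + Z) = √((-126224 - 59) + 436720) = √(-126283 + 436720) = √310437 = 3*√34493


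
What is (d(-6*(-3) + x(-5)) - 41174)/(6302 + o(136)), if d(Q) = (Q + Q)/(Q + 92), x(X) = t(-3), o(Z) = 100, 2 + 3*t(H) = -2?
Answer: -1118552/173921 ≈ -6.4314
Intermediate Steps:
t(H) = -4/3 (t(H) = -2/3 + (1/3)*(-2) = -2/3 - 2/3 = -4/3)
x(X) = -4/3
d(Q) = 2*Q/(92 + Q) (d(Q) = (2*Q)/(92 + Q) = 2*Q/(92 + Q))
(d(-6*(-3) + x(-5)) - 41174)/(6302 + o(136)) = (2*(-6*(-3) - 4/3)/(92 + (-6*(-3) - 4/3)) - 41174)/(6302 + 100) = (2*(18 - 4/3)/(92 + (18 - 4/3)) - 41174)/6402 = (2*(50/3)/(92 + 50/3) - 41174)*(1/6402) = (2*(50/3)/(326/3) - 41174)*(1/6402) = (2*(50/3)*(3/326) - 41174)*(1/6402) = (50/163 - 41174)*(1/6402) = -6711312/163*1/6402 = -1118552/173921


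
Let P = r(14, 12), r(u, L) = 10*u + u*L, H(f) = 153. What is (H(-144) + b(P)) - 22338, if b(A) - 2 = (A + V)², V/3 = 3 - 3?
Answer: 72681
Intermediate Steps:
V = 0 (V = 3*(3 - 3) = 3*0 = 0)
r(u, L) = 10*u + L*u
P = 308 (P = 14*(10 + 12) = 14*22 = 308)
b(A) = 2 + A² (b(A) = 2 + (A + 0)² = 2 + A²)
(H(-144) + b(P)) - 22338 = (153 + (2 + 308²)) - 22338 = (153 + (2 + 94864)) - 22338 = (153 + 94866) - 22338 = 95019 - 22338 = 72681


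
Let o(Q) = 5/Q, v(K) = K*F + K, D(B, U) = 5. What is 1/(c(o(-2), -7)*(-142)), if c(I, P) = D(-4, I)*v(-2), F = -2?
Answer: -1/1420 ≈ -0.00070423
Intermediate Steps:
v(K) = -K (v(K) = K*(-2) + K = -2*K + K = -K)
c(I, P) = 10 (c(I, P) = 5*(-1*(-2)) = 5*2 = 10)
1/(c(o(-2), -7)*(-142)) = 1/(10*(-142)) = 1/(-1420) = -1/1420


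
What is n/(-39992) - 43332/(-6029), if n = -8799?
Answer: 1785982515/241111768 ≈ 7.4073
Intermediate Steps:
n/(-39992) - 43332/(-6029) = -8799/(-39992) - 43332/(-6029) = -8799*(-1/39992) - 43332*(-1/6029) = 8799/39992 + 43332/6029 = 1785982515/241111768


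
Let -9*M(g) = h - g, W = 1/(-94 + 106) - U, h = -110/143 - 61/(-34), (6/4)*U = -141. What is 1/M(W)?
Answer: 23868/246791 ≈ 0.096713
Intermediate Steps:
U = -94 (U = (⅔)*(-141) = -94)
h = 453/442 (h = -110*1/143 - 61*(-1/34) = -10/13 + 61/34 = 453/442 ≈ 1.0249)
W = 1129/12 (W = 1/(-94 + 106) - 1*(-94) = 1/12 + 94 = 1129/12 ≈ 94.083)
M(g) = -151/1326 + g/9 (M(g) = -(453/442 - g)/9 = -151/1326 + g/9)
1/M(W) = 1/(-151/1326 + (⅑)*(1129/12)) = 1/(-151/1326 + 1129/108) = 1/(246791/23868) = 23868/246791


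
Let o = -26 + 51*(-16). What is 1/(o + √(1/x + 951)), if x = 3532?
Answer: -2973944/2500701915 - 2*√2965937839/2500701915 ≈ -0.0012328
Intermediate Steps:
o = -842 (o = -26 - 816 = -842)
1/(o + √(1/x + 951)) = 1/(-842 + √(1/3532 + 951)) = 1/(-842 + √(3358933/3532)) = 1/(-842 + √2965937839/1766)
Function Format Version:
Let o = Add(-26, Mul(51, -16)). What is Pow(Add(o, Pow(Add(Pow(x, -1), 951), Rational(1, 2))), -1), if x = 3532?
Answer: Add(Rational(-2973944, 2500701915), Mul(Rational(-2, 2500701915), Pow(2965937839, Rational(1, 2)))) ≈ -0.0012328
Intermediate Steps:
o = -842 (o = Add(-26, -816) = -842)
Pow(Add(o, Pow(Add(Pow(x, -1), 951), Rational(1, 2))), -1) = Pow(Add(-842, Pow(Add(Pow(3532, -1), 951), Rational(1, 2))), -1) = Pow(Add(-842, Pow(Add(Rational(1, 3532), 951), Rational(1, 2))), -1) = Pow(Add(-842, Pow(Rational(3358933, 3532), Rational(1, 2))), -1) = Pow(Add(-842, Mul(Rational(1, 1766), Pow(2965937839, Rational(1, 2)))), -1)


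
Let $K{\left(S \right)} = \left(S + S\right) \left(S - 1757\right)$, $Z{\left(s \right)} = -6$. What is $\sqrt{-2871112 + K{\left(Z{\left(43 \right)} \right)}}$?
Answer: $2 i \sqrt{712489} \approx 1688.2 i$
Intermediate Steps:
$K{\left(S \right)} = 2 S \left(-1757 + S\right)$
$\sqrt{-2871112 + K{\left(Z{\left(43 \right)} \right)}} = \sqrt{-2871112 + 2 \left(-6\right) \left(-1757 - 6\right)} = \sqrt{-2871112 + 2 \left(-6\right) \left(-1763\right)} = \sqrt{-2871112 + 21156} = \sqrt{-2849956} = 2 i \sqrt{712489}$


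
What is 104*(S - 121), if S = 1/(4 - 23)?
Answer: -239200/19 ≈ -12589.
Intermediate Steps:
S = -1/19 (S = 1/(-19) = -1/19 ≈ -0.052632)
104*(S - 121) = 104*(-1/19 - 121) = 104*(-2300/19) = -239200/19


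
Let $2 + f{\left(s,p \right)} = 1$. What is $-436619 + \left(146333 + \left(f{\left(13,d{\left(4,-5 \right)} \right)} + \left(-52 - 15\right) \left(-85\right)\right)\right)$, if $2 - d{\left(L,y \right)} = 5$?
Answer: $-284592$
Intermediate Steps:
$d{\left(L,y \right)} = -3$ ($d{\left(L,y \right)} = 2 - 5 = -3$)
$f{\left(s,p \right)} = -1$ ($f{\left(s,p \right)} = -2 + 1 = -1$)
$-436619 + \left(146333 + \left(f{\left(13,d{\left(4,-5 \right)} \right)} + \left(-52 - 15\right) \left(-85\right)\right)\right) = -436619 + \left(146333 - \left(1 - \left(-52 - 15\right) \left(-85\right)\right)\right) = -436619 + \left(146333 - -5694\right) = -436619 + \left(146333 + \left(-1 + 5695\right)\right) = -436619 + \left(146333 + 5694\right) = -436619 + 152027 = -284592$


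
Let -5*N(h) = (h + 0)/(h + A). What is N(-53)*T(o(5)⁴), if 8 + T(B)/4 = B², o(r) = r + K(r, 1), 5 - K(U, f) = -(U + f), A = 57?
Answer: 227633266264/5 ≈ 4.5527e+10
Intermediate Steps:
N(h) = -h/(5*(57 + h)) (N(h) = -(h + 0)/(5*(h + 57)) = -h/(5*(57 + h)))
K(U, f) = 5 + U + f (K(U, f) = 5 - (-1)*(U + f) = 5 - (-U - f) = 5 + (U + f) = 5 + U + f)
o(r) = 6 + 2*r (o(r) = r + (5 + r + 1) = r + (6 + r) = 6 + 2*r)
T(B) = -32 + 4*B²
N(-53)*T(o(5)⁴) = (-1*(-53)/(285 + 5*(-53)))*(-32 + 4*((6 + 2*5)⁴)²) = (-1*(-53)/(285 - 265))*(-32 + 4*((6 + 10)⁴)²) = (-1*(-53)/20)*(-32 + 4*(16⁴)²) = (-1*(-53)*1/20)*(-32 + 4*65536²) = 53*(-32 + 4*4294967296)/20 = 53*(-32 + 17179869184)/20 = (53/20)*17179869152 = 227633266264/5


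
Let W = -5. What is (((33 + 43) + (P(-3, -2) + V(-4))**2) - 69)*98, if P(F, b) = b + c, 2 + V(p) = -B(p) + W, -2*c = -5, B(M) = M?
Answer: 2597/2 ≈ 1298.5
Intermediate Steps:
c = 5/2 (c = -1/2*(-5) = 5/2 ≈ 2.5000)
V(p) = -7 - p (V(p) = -2 + (-p - 5) = -2 + (-5 - p) = -7 - p)
P(F, b) = 5/2 + b (P(F, b) = b + 5/2 = 5/2 + b)
(((33 + 43) + (P(-3, -2) + V(-4))**2) - 69)*98 = (((33 + 43) + ((5/2 - 2) + (-7 - 1*(-4)))**2) - 69)*98 = ((76 + (1/2 + (-7 + 4))**2) - 69)*98 = ((76 + (1/2 - 3)**2) - 69)*98 = ((76 + (-5/2)**2) - 69)*98 = ((76 + 25/4) - 69)*98 = (329/4 - 69)*98 = (53/4)*98 = 2597/2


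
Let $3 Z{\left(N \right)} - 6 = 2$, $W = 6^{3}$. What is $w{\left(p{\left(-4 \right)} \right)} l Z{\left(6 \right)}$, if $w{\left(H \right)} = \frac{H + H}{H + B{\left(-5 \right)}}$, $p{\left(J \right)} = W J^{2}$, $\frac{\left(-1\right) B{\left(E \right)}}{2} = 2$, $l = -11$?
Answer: $- \frac{50688}{863} \approx -58.735$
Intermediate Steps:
$B{\left(E \right)} = -4$ ($B{\left(E \right)} = \left(-2\right) 2 = -4$)
$W = 216$
$Z{\left(N \right)} = \frac{8}{3}$ ($Z{\left(N \right)} = 2 + \frac{1}{3} \cdot 2 = 2 + \frac{2}{3} = \frac{8}{3}$)
$p{\left(J \right)} = 216 J^{2}$
$w{\left(H \right)} = \frac{2 H}{-4 + H}$ ($w{\left(H \right)} = \frac{H + H}{H - 4} = \frac{2 H}{-4 + H}$)
$w{\left(p{\left(-4 \right)} \right)} l Z{\left(6 \right)} = \frac{2 \cdot 216 \left(-4\right)^{2}}{-4 + 216 \left(-4\right)^{2}} \left(-11\right) \frac{8}{3} = \frac{2 \cdot 216 \cdot 16}{-4 + 216 \cdot 16} \left(-11\right) \frac{8}{3} = 2 \cdot 3456 \frac{1}{-4 + 3456} \left(-11\right) \frac{8}{3} = 2 \cdot 3456 \cdot \frac{1}{3452} \left(-11\right) \frac{8}{3} = \frac{1728}{863} \left(-11\right) \frac{8}{3} = \left(- \frac{19008}{863}\right) \frac{8}{3} = - \frac{50688}{863}$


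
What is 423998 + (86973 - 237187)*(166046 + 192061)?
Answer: -53792260900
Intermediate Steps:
423998 + (86973 - 237187)*(166046 + 192061) = 423998 - 150214*358107 = 423998 - 53792684898 = -53792260900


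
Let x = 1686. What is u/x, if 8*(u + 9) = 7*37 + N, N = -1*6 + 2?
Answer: 61/4496 ≈ 0.013568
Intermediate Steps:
N = -4 (N = -6 + 2 = -4)
u = 183/8 (u = -9 + (7*37 - 4)/8 = -9 + (259 - 4)/8 = -9 + (1/8)*255 = -9 + 255/8 = 183/8 ≈ 22.875)
u/x = (183/8)/1686 = (183/8)*(1/1686) = 61/4496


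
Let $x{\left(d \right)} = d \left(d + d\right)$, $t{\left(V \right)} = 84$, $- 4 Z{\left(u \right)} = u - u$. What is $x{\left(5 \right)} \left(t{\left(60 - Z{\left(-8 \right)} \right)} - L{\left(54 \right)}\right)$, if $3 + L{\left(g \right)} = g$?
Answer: $1650$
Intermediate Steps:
$L{\left(g \right)} = -3 + g$
$Z{\left(u \right)} = 0$ ($Z{\left(u \right)} = - \frac{u - u}{4} = \left(- \frac{1}{4}\right) 0 = 0$)
$x{\left(d \right)} = 2 d^{2}$ ($x{\left(d \right)} = d 2 d = 2 d^{2}$)
$x{\left(5 \right)} \left(t{\left(60 - Z{\left(-8 \right)} \right)} - L{\left(54 \right)}\right) = 2 \cdot 5^{2} \left(84 - \left(-3 + 54\right)\right) = 2 \cdot 25 \left(84 - 51\right) = 50 \left(84 - 51\right) = 50 \cdot 33 = 1650$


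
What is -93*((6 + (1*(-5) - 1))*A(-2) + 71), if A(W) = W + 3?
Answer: -6603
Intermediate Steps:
A(W) = 3 + W
-93*((6 + (1*(-5) - 1))*A(-2) + 71) = -93*((6 + (1*(-5) - 1))*(3 - 2) + 71) = -93*((6 + (-5 - 1))*1 + 71) = -93*((6 - 6)*1 + 71) = -93*(0*1 + 71) = -93*(0 + 71) = -93*71 = -6603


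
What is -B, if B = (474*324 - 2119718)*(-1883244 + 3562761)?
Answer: 3302168913414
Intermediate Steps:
B = -3302168913414 (B = (153576 - 2119718)*1679517 = -1966142*1679517 = -3302168913414)
-B = -1*(-3302168913414) = 3302168913414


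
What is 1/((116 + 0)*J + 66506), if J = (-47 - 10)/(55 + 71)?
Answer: 21/1395524 ≈ 1.5048e-5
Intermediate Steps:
J = -19/42 (J = -57/126 = -57*1/126 = -19/42 ≈ -0.45238)
1/((116 + 0)*J + 66506) = 1/((116 + 0)*(-19/42) + 66506) = 1/(116*(-19/42) + 66506) = 1/(-1102/21 + 66506) = 1/(1395524/21) = 21/1395524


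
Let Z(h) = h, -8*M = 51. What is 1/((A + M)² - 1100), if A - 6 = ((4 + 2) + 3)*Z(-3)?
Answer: -64/22439 ≈ -0.0028522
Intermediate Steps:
M = -51/8 (M = -⅛*51 = -51/8 ≈ -6.3750)
A = -21 (A = 6 + ((4 + 2) + 3)*(-3) = 6 + (6 + 3)*(-3) = 6 + 9*(-3) = 6 - 27 = -21)
1/((A + M)² - 1100) = 1/((-21 - 51/8)² - 1100) = 1/((-219/8)² - 1100) = 1/(47961/64 - 1100) = 1/(-22439/64) = -64/22439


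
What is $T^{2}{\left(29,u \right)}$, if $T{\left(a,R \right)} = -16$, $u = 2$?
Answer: $256$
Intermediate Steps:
$T^{2}{\left(29,u \right)} = \left(-16\right)^{2} = 256$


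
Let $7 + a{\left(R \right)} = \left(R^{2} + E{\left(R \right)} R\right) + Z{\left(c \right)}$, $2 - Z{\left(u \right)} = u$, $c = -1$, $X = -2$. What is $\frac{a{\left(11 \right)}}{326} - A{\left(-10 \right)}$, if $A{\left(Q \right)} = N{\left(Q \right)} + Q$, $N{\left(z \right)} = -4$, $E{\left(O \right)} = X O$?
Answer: $\frac{4439}{326} \approx 13.617$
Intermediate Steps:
$E{\left(O \right)} = - 2 O$
$Z{\left(u \right)} = 2 - u$
$a{\left(R \right)} = -4 - R^{2}$ ($a{\left(R \right)} = -7 + \left(\left(R^{2} + - 2 R R\right) + \left(2 - -1\right)\right) = -7 + \left(\left(R^{2} - 2 R^{2}\right) + \left(2 + 1\right)\right) = -7 - \left(-3 + R^{2}\right) = -4 - R^{2}$)
$A{\left(Q \right)} = -4 + Q$
$\frac{a{\left(11 \right)}}{326} - A{\left(-10 \right)} = \frac{-4 - 11^{2}}{326} - \left(-4 - 10\right) = \left(-4 - 121\right) \frac{1}{326} - -14 = \left(-4 - 121\right) \frac{1}{326} + 14 = \left(-125\right) \frac{1}{326} + 14 = - \frac{125}{326} + 14 = \frac{4439}{326}$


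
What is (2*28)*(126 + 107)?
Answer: 13048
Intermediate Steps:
(2*28)*(126 + 107) = 56*233 = 13048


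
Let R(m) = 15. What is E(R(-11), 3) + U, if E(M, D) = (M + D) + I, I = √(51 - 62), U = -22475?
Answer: -22457 + I*√11 ≈ -22457.0 + 3.3166*I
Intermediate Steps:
I = I*√11 (I = √(-11) = I*√11 ≈ 3.3166*I)
E(M, D) = D + M + I*√11 (E(M, D) = (M + D) + I*√11 = (D + M) + I*√11 = D + M + I*√11)
E(R(-11), 3) + U = (3 + 15 + I*√11) - 22475 = (18 + I*√11) - 22475 = -22457 + I*√11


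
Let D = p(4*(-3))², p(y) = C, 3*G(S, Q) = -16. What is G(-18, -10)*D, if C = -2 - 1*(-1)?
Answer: -16/3 ≈ -5.3333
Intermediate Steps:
G(S, Q) = -16/3 (G(S, Q) = (⅓)*(-16) = -16/3)
C = -1 (C = -2 + 1 = -1)
p(y) = -1
D = 1 (D = (-1)² = 1)
G(-18, -10)*D = -16/3*1 = -16/3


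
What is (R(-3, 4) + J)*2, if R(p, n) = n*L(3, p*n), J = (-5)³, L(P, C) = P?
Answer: -226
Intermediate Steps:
J = -125
R(p, n) = 3*n (R(p, n) = n*3 = 3*n)
(R(-3, 4) + J)*2 = (3*4 - 125)*2 = (12 - 125)*2 = -113*2 = -226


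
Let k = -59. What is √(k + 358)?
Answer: √299 ≈ 17.292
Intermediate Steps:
√(k + 358) = √(-59 + 358) = √299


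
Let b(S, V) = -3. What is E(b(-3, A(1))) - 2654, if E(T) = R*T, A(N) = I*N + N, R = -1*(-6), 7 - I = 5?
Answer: -2672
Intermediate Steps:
I = 2 (I = 7 - 1*5 = 7 - 5 = 2)
R = 6
A(N) = 3*N (A(N) = 2*N + N = 3*N)
E(T) = 6*T
E(b(-3, A(1))) - 2654 = 6*(-3) - 2654 = -18 - 2654 = -2672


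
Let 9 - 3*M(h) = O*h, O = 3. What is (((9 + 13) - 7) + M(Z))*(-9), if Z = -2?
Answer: -180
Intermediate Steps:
M(h) = 3 - h
(((9 + 13) - 7) + M(Z))*(-9) = (((9 + 13) - 7) + (3 - 1*(-2)))*(-9) = ((22 - 7) + (3 + 2))*(-9) = (15 + 5)*(-9) = 20*(-9) = -180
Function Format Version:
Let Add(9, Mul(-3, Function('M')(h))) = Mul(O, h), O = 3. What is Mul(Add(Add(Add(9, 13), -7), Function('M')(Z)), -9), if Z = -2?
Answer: -180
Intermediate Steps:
Function('M')(h) = Add(3, Mul(-1, h)) (Function('M')(h) = Add(3, Mul(Rational(-1, 3), Mul(3, h))) = Add(3, Mul(-1, h)))
Mul(Add(Add(Add(9, 13), -7), Function('M')(Z)), -9) = Mul(Add(Add(Add(9, 13), -7), Add(3, Mul(-1, -2))), -9) = Mul(Add(Add(22, -7), Add(3, 2)), -9) = Mul(Add(15, 5), -9) = Mul(20, -9) = -180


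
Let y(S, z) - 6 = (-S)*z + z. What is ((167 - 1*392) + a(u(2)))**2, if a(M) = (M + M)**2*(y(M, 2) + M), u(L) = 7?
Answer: 841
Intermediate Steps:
y(S, z) = 6 + z - S*z (y(S, z) = 6 + ((-S)*z + z) = 6 + (-S*z + z) = 6 + (z - S*z) = 6 + z - S*z)
a(M) = 4*M**2*(8 - M) (a(M) = (M + M)**2*((6 + 2 - 1*M*2) + M) = (2*M)**2*((6 + 2 - 2*M) + M) = (4*M**2)*((8 - 2*M) + M) = (4*M**2)*(8 - M) = 4*M**2*(8 - M))
((167 - 1*392) + a(u(2)))**2 = ((167 - 1*392) + 4*7**2*(8 - 1*7))**2 = ((167 - 392) + 4*49*(8 - 7))**2 = (-225 + 4*49*1)**2 = (-225 + 196)**2 = (-29)**2 = 841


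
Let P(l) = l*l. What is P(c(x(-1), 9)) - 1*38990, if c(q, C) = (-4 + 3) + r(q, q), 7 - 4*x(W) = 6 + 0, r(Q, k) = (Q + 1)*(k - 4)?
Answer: -9973159/256 ≈ -38958.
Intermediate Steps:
r(Q, k) = (1 + Q)*(-4 + k)
x(W) = ¼ (x(W) = 7/4 - (6 + 0)/4 = 7/4 - ¼*6 = 7/4 - 3/2 = ¼)
c(q, C) = -5 + q² - 3*q (c(q, C) = (-4 + 3) + (-4 + q - 4*q + q*q) = -1 + (-4 + q - 4*q + q²) = -1 + (-4 + q² - 3*q) = -5 + q² - 3*q)
P(l) = l²
P(c(x(-1), 9)) - 1*38990 = (-5 + (¼)² - 3*¼)² - 1*38990 = (-5 + 1/16 - ¾)² - 38990 = (-91/16)² - 38990 = 8281/256 - 38990 = -9973159/256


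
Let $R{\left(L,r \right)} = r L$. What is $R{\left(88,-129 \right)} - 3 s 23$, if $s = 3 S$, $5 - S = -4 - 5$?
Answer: $-14250$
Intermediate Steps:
$S = 14$ ($S = 5 - \left(-4 - 5\right) = 5 - -9 = 5 + 9 = 14$)
$s = 42$ ($s = 3 \cdot 14 = 42$)
$R{\left(L,r \right)} = L r$
$R{\left(88,-129 \right)} - 3 s 23 = 88 \left(-129\right) - 3 \cdot 42 \cdot 23 = -11352 - 126 \cdot 23 = -11352 - 2898 = -14250$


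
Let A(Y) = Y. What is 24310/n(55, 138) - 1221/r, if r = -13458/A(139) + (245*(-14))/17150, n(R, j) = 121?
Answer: 158352635/741719 ≈ 213.49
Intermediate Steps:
r = -67429/695 (r = -13458/139 + (245*(-14))/17150 = -13458*1/139 - 3430*1/17150 = -13458/139 - 1/5 = -67429/695 ≈ -97.020)
24310/n(55, 138) - 1221/r = 24310/121 - 1221/(-67429/695) = 24310*(1/121) - 1221*(-695/67429) = 2210/11 + 848595/67429 = 158352635/741719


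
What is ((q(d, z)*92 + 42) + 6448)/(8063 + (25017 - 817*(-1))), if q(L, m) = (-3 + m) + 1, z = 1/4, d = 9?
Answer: 6329/33897 ≈ 0.18671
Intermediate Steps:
z = ¼ ≈ 0.25000
q(L, m) = -2 + m
((q(d, z)*92 + 42) + 6448)/(8063 + (25017 - 817*(-1))) = (((-2 + ¼)*92 + 42) + 6448)/(8063 + (25017 - 817*(-1))) = ((-7/4*92 + 42) + 6448)/(8063 + (25017 - 1*(-817))) = ((-161 + 42) + 6448)/(8063 + (25017 + 817)) = (-119 + 6448)/(8063 + 25834) = 6329/33897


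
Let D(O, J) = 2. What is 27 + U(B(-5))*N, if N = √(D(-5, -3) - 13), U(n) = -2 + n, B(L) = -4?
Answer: 27 - 6*I*√11 ≈ 27.0 - 19.9*I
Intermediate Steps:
N = I*√11 (N = √(2 - 13) = √(-11) = I*√11 ≈ 3.3166*I)
27 + U(B(-5))*N = 27 + (-2 - 4)*(I*√11) = 27 - 6*I*√11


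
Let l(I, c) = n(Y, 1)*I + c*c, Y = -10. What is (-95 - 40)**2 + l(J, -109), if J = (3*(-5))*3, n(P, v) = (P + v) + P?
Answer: 30961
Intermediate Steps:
n(P, v) = v + 2*P
J = -45 (J = -15*3 = -45)
l(I, c) = c**2 - 19*I (l(I, c) = (1 + 2*(-10))*I + c*c = (1 - 20)*I + c**2 = -19*I + c**2 = c**2 - 19*I)
(-95 - 40)**2 + l(J, -109) = (-95 - 40)**2 + ((-109)**2 - 19*(-45)) = (-135)**2 + (11881 + 855) = 18225 + 12736 = 30961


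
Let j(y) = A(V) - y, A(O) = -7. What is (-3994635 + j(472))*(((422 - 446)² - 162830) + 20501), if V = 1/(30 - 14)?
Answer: 566319394842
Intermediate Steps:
V = 1/16 ≈ 0.062500
j(y) = -7 - y
(-3994635 + j(472))*(((422 - 446)² - 162830) + 20501) = (-3994635 + (-7 - 1*472))*(((422 - 446)² - 162830) + 20501) = (-3994635 + (-7 - 472))*(((-24)² - 162830) + 20501) = (-3994635 - 479)*((576 - 162830) + 20501) = -3995114*(-162254 + 20501) = -3995114*(-141753) = 566319394842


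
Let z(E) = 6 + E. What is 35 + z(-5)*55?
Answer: 90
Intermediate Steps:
35 + z(-5)*55 = 35 + (6 - 5)*55 = 35 + 1*55 = 35 + 55 = 90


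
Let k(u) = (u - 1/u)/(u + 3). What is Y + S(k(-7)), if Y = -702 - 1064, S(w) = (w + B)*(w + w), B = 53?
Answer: -77342/49 ≈ -1578.4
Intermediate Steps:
k(u) = (u - 1/u)/(3 + u)
S(w) = 2*w*(53 + w) (S(w) = (w + 53)*(w + w) = (53 + w)*(2*w) = 2*w*(53 + w))
Y = -1766
Y + S(k(-7)) = -1766 + 2*((-1 + (-7)**2)/((-7)*(3 - 7)))*(53 + (-1 + (-7)**2)/((-7)*(3 - 7))) = -1766 + 2*(-1/7*(-1 + 49)/(-4))*(53 - 1/7*(-1 + 49)/(-4)) = -1766 + 2*(-1/7*(-1/4)*48)*(53 - 1/7*(-1/4)*48) = -1766 + 2*(12/7)*(53 + 12/7) = -1766 + 2*(12/7)*(383/7) = -1766 + 9192/49 = -77342/49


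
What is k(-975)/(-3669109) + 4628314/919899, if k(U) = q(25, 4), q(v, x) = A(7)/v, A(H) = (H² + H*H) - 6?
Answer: 424544629174942/84380242499775 ≈ 5.0313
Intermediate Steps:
A(H) = -6 + 2*H² (A(H) = (H² + H²) - 6 = 2*H² - 6 = -6 + 2*H²)
q(v, x) = 92/v (q(v, x) = (-6 + 2*7²)/v = (-6 + 2*49)/v = (-6 + 98)/v = 92/v)
k(U) = 92/25
k(-975)/(-3669109) + 4628314/919899 = (92/25)/(-3669109) + 4628314/919899 = (92/25)*(-1/3669109) + 4628314*(1/919899) = -92/91727725 + 4628314/919899 = 424544629174942/84380242499775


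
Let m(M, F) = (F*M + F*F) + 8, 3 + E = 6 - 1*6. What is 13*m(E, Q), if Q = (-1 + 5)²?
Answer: 2808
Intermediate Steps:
E = -3 (E = -3 + (6 - 1*6) = -3 + (6 - 6) = -3 + 0 = -3)
Q = 16 (Q = 4² = 16)
m(M, F) = 8 + F² + F*M (m(M, F) = (F*M + F²) + 8 = (F² + F*M) + 8 = 8 + F² + F*M)
13*m(E, Q) = 13*(8 + 16² + 16*(-3)) = 13*(8 + 256 - 48) = 13*216 = 2808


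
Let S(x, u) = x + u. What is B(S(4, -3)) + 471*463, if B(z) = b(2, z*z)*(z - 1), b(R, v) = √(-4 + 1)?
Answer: 218073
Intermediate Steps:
b(R, v) = I*√3 (b(R, v) = √(-3) = I*√3)
S(x, u) = u + x
B(z) = I*√3*(-1 + z) (B(z) = (I*√3)*(z - 1) = (I*√3)*(-1 + z) = I*√3*(-1 + z))
B(S(4, -3)) + 471*463 = I*√3*(-1 + (-3 + 4)) + 471*463 = I*√3*(-1 + 1) + 218073 = I*√3*0 + 218073 = 0 + 218073 = 218073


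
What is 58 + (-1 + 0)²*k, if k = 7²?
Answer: 107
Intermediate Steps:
k = 49
58 + (-1 + 0)²*k = 58 + (-1 + 0)²*49 = 58 + (-1)²*49 = 58 + 1*49 = 58 + 49 = 107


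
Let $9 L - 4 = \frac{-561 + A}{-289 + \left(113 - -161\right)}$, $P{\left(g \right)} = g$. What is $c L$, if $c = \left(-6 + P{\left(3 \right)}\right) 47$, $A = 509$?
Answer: $- \frac{5264}{45} \approx -116.98$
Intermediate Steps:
$L = \frac{112}{135}$ ($L = \frac{4}{9} + \frac{\left(-561 + 509\right) \frac{1}{-289 + \left(113 - -161\right)}}{9} = \frac{4}{9} + \frac{\left(-52\right) \frac{1}{-289 + \left(113 + 161\right)}}{9} = \frac{4}{9} + \frac{\left(-52\right) \frac{1}{-289 + 274}}{9} = \frac{4}{9} + \frac{\left(-52\right) \frac{1}{-15}}{9} = \frac{4}{9} + \frac{\left(-52\right) \left(- \frac{1}{15}\right)}{9} = \frac{4}{9} + \frac{1}{9} \cdot \frac{52}{15} = \frac{4}{9} + \frac{52}{135} = \frac{112}{135} \approx 0.82963$)
$c = -141$ ($c = \left(-6 + 3\right) 47 = \left(-3\right) 47 = -141$)
$c L = \left(-141\right) \frac{112}{135} = - \frac{5264}{45}$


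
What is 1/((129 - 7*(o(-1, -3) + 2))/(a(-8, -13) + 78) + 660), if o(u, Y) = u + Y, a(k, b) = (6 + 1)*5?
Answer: 113/74723 ≈ 0.0015123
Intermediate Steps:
a(k, b) = 35 (a(k, b) = 7*5 = 35)
o(u, Y) = Y + u
1/((129 - 7*(o(-1, -3) + 2))/(a(-8, -13) + 78) + 660) = 1/((129 - 7*((-3 - 1) + 2))/(35 + 78) + 660) = 1/((129 - 7*(-4 + 2))/113 + 660) = 1/((129 - 7*(-2))*(1/113) + 660) = 1/((129 + 14)*(1/113) + 660) = 1/(143*(1/113) + 660) = 1/(143/113 + 660) = 1/(74723/113) = 113/74723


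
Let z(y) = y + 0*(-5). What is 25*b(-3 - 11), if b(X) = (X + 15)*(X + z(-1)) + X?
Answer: -725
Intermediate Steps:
z(y) = y (z(y) = y + 0 = y)
b(X) = X + (-1 + X)*(15 + X) (b(X) = (X + 15)*(X - 1) + X = (15 + X)*(-1 + X) + X = (-1 + X)*(15 + X) + X = X + (-1 + X)*(15 + X))
25*b(-3 - 11) = 25*(-15 + (-3 - 11)² + 15*(-3 - 11)) = 25*(-15 + (-14)² + 15*(-14)) = 25*(-15 + 196 - 210) = 25*(-29) = -725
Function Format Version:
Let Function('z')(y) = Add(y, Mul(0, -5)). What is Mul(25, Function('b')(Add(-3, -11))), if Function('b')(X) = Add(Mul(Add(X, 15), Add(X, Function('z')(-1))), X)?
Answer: -725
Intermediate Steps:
Function('z')(y) = y (Function('z')(y) = Add(y, 0) = y)
Function('b')(X) = Add(X, Mul(Add(-1, X), Add(15, X))) (Function('b')(X) = Add(Mul(Add(X, 15), Add(X, -1)), X) = Add(Mul(Add(15, X), Add(-1, X)), X) = Add(Mul(Add(-1, X), Add(15, X)), X) = Add(X, Mul(Add(-1, X), Add(15, X))))
Mul(25, Function('b')(Add(-3, -11))) = Mul(25, Add(-15, Pow(Add(-3, -11), 2), Mul(15, Add(-3, -11)))) = Mul(25, Add(-15, Pow(-14, 2), Mul(15, -14))) = Mul(25, Add(-15, 196, -210)) = Mul(25, -29) = -725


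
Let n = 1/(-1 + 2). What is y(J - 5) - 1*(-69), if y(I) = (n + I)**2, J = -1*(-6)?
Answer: 73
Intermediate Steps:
n = 1 (n = 1/1 = 1)
J = 6
y(I) = (1 + I)**2
y(J - 5) - 1*(-69) = (1 + (6 - 5))**2 - 1*(-69) = (1 + 1)**2 + 69 = 2**2 + 69 = 4 + 69 = 73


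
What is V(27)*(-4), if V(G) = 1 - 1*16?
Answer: 60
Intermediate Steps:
V(G) = -15 (V(G) = 1 - 16 = -15)
V(27)*(-4) = -15*(-4) = 60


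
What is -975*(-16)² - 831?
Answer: -250431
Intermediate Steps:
-975*(-16)² - 831 = -975*256 - 831 = -249600 - 831 = -250431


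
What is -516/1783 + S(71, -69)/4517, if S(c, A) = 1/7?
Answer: -16313621/56376677 ≈ -0.28937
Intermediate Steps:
S(c, A) = 1/7
-516/1783 + S(71, -69)/4517 = -516/1783 + (1/7)/4517 = -516*1/1783 + (1/7)*(1/4517) = -516/1783 + 1/31619 = -16313621/56376677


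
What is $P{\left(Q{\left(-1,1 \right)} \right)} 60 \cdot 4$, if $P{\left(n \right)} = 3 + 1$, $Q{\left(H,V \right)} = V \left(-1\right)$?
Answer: $960$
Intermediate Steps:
$Q{\left(H,V \right)} = - V$
$P{\left(n \right)} = 4$
$P{\left(Q{\left(-1,1 \right)} \right)} 60 \cdot 4 = 4 \cdot 60 \cdot 4 = 240 \cdot 4 = 960$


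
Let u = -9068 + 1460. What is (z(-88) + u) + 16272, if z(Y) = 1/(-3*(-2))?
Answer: 51985/6 ≈ 8664.2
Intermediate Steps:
u = -7608
z(Y) = ⅙ (z(Y) = 1/6 = ⅙)
(z(-88) + u) + 16272 = (⅙ - 7608) + 16272 = -45647/6 + 16272 = 51985/6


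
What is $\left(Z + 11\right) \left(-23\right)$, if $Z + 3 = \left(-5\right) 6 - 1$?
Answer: $529$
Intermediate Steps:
$Z = -34$ ($Z = -3 - 31 = -34$)
$\left(Z + 11\right) \left(-23\right) = \left(-34 + 11\right) \left(-23\right) = \left(-23\right) \left(-23\right) = 529$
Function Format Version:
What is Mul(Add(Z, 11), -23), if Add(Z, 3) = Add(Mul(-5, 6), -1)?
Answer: 529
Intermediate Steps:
Z = -34 (Z = Add(-3, Add(Mul(-5, 6), -1)) = Add(-3, Add(-30, -1)) = Add(-3, -31) = -34)
Mul(Add(Z, 11), -23) = Mul(Add(-34, 11), -23) = Mul(-23, -23) = 529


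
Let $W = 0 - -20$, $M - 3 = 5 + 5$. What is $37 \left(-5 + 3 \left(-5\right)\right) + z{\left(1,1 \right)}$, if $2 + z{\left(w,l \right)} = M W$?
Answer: $-482$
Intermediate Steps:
$M = 13$ ($M = 3 + \left(5 + 5\right) = 3 + 10 = 13$)
$W = 20$ ($W = 0 + 20 = 20$)
$z{\left(w,l \right)} = 258$ ($z{\left(w,l \right)} = -2 + 13 \cdot 20 = -2 + 260 = 258$)
$37 \left(-5 + 3 \left(-5\right)\right) + z{\left(1,1 \right)} = 37 \left(-5 + 3 \left(-5\right)\right) + 258 = 37 \left(-5 - 15\right) + 258 = 37 \left(-20\right) + 258 = -740 + 258 = -482$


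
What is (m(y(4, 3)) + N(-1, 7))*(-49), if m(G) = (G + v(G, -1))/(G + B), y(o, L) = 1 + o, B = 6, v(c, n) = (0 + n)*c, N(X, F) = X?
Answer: 49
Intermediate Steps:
v(c, n) = c*n (v(c, n) = n*c = c*n)
m(G) = 0 (m(G) = (G + G*(-1))/(G + 6) = (G - G)/(6 + G) = 0/(6 + G) = 0)
(m(y(4, 3)) + N(-1, 7))*(-49) = (0 - 1)*(-49) = -1*(-49) = 49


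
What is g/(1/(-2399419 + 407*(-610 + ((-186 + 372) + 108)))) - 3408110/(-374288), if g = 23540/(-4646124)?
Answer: 928735714214615/72457852488 ≈ 12818.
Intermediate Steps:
g = -5885/1161531 (g = 23540*(-1/4646124) = -5885/1161531 ≈ -0.0050666)
g/(1/(-2399419 + 407*(-610 + ((-186 + 372) + 108)))) - 3408110/(-374288) = -(-14120580815/1161531 + 2395195*(-610 + ((-186 + 372) + 108))/1161531) - 3408110/(-374288) = -(-14120580815/1161531 + 2395195*(-610 + (186 + 108))/1161531) - 3408110*(-1/374288) = -(-14120580815/1161531 + 2395195*(-610 + 294)/1161531) + 1704055/187144 = -5885/(1161531*(1/(-2399419 + 407*(-316)))) + 1704055/187144 = -5885/(1161531*(1/(-2399419 - 128612))) + 1704055/187144 = -5885/(1161531*(1/(-2528031))) + 1704055/187144 = -5885/(1161531*(-1/2528031)) + 1704055/187144 = -5885/1161531*(-2528031) + 1704055/187144 = 4959154145/387177 + 1704055/187144 = 928735714214615/72457852488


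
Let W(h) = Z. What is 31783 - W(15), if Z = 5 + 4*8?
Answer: 31746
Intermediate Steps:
Z = 37 (Z = 5 + 32 = 37)
W(h) = 37
31783 - W(15) = 31783 - 1*37 = 31783 - 37 = 31746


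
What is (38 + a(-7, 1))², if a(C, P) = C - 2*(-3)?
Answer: 1369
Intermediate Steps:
a(C, P) = 6 + C (a(C, P) = C + 6 = 6 + C)
(38 + a(-7, 1))² = (38 + (6 - 7))² = (38 - 1)² = 37² = 1369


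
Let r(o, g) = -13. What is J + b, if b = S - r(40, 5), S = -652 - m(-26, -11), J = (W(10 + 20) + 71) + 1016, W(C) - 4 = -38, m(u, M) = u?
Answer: 440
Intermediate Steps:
W(C) = -34 (W(C) = 4 - 38 = -34)
J = 1053 (J = (-34 + 71) + 1016 = 37 + 1016 = 1053)
S = -626 (S = -652 - 1*(-26) = -652 + 26 = -626)
b = -613 (b = -626 - 1*(-13) = -626 + 13 = -613)
J + b = 1053 - 613 = 440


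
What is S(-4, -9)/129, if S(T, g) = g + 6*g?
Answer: -21/43 ≈ -0.48837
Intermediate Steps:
S(T, g) = 7*g
S(-4, -9)/129 = (7*(-9))/129 = -63*1/129 = -21/43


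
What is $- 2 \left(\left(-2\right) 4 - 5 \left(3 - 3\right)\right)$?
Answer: $16$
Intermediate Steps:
$- 2 \left(\left(-2\right) 4 - 5 \left(3 - 3\right)\right) = - 2 \left(-8 - 0\right) = - 2 \left(-8 + 0\right) = \left(-2\right) \left(-8\right) = 16$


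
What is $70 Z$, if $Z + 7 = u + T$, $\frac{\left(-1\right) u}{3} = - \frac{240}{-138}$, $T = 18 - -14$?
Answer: $\frac{31850}{23} \approx 1384.8$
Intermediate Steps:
$T = 32$ ($T = 18 + 14 = 32$)
$u = - \frac{120}{23}$ ($u = - 3 \left(- \frac{240}{-138}\right) = - 3 \left(\left(-240\right) \left(- \frac{1}{138}\right)\right) = \left(-3\right) \frac{40}{23} = - \frac{120}{23} \approx -5.2174$)
$Z = \frac{455}{23}$ ($Z = -7 + \left(- \frac{120}{23} + 32\right) = -7 + \frac{616}{23} = \frac{455}{23} \approx 19.783$)
$70 Z = 70 \cdot \frac{455}{23} = \frac{31850}{23}$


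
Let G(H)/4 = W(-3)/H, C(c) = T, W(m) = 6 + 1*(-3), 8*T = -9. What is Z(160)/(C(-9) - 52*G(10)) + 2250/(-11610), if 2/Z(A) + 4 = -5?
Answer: -187135/983367 ≈ -0.19030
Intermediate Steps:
T = -9/8 (T = (⅛)*(-9) = -9/8 ≈ -1.1250)
W(m) = 3 (W(m) = 6 - 3 = 3)
C(c) = -9/8
Z(A) = -2/9 (Z(A) = 2/(-4 - 5) = 2/(-9) = 2*(-⅑) = -2/9)
G(H) = 12/H (G(H) = 4*(3/H) = 12/H)
Z(160)/(C(-9) - 52*G(10)) + 2250/(-11610) = -2/(9*(-9/8 - 624/10)) + 2250/(-11610) = -2/(9*(-9/8 - 624/10)) + 2250*(-1/11610) = -2/(9*(-9/8 - 52*6/5)) - 25/129 = -2/(9*(-9/8 - 312/5)) - 25/129 = -2/(9*(-2541/40)) - 25/129 = -2/9*(-40/2541) - 25/129 = 80/22869 - 25/129 = -187135/983367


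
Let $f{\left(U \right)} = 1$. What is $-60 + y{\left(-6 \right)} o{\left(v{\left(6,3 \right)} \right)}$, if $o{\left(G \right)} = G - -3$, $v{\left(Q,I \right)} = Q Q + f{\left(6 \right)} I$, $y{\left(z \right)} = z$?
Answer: $-312$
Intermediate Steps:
$v{\left(Q,I \right)} = I + Q^{2}$ ($v{\left(Q,I \right)} = Q Q + 1 I = Q^{2} + I = I + Q^{2}$)
$o{\left(G \right)} = 3 + G$ ($o{\left(G \right)} = G + 3 = 3 + G$)
$-60 + y{\left(-6 \right)} o{\left(v{\left(6,3 \right)} \right)} = -60 - 6 \left(3 + \left(3 + 6^{2}\right)\right) = -60 - 6 \left(3 + \left(3 + 36\right)\right) = -60 - 6 \left(3 + 39\right) = -60 - 252 = -312$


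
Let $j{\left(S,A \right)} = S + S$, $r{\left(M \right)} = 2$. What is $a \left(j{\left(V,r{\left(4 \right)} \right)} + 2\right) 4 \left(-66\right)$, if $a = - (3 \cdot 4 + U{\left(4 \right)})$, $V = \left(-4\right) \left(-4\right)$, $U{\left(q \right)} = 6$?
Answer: $161568$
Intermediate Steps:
$V = 16$
$j{\left(S,A \right)} = 2 S$
$a = -18$ ($a = - (3 \cdot 4 + 6) = - (12 + 6) = \left(-1\right) 18 = -18$)
$a \left(j{\left(V,r{\left(4 \right)} \right)} + 2\right) 4 \left(-66\right) = - 18 \left(2 \cdot 16 + 2\right) 4 \left(-66\right) = - 18 \left(32 + 2\right) 4 \left(-66\right) = - 18 \cdot 34 \cdot 4 \left(-66\right) = \left(-18\right) 136 \left(-66\right) = \left(-2448\right) \left(-66\right) = 161568$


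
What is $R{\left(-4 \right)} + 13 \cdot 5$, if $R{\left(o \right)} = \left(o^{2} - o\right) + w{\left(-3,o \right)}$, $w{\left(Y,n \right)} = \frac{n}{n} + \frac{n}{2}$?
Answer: $84$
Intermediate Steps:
$w{\left(Y,n \right)} = 1 + \frac{n}{2}$ ($w{\left(Y,n \right)} = 1 + n \frac{1}{2} = 1 + \frac{n}{2}$)
$R{\left(o \right)} = 1 + o^{2} - \frac{o}{2}$ ($R{\left(o \right)} = \left(o^{2} - o\right) + \left(1 + \frac{o}{2}\right) = 1 + o^{2} - \frac{o}{2}$)
$R{\left(-4 \right)} + 13 \cdot 5 = \left(1 + \left(-4\right)^{2} - -2\right) + 13 \cdot 5 = \left(1 + 16 + 2\right) + 65 = 19 + 65 = 84$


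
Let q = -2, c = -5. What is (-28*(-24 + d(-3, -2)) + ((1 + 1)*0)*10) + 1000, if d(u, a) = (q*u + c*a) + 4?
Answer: 1112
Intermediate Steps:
d(u, a) = 4 - 5*a - 2*u (d(u, a) = (-2*u - 5*a) + 4 = (-5*a - 2*u) + 4 = 4 - 5*a - 2*u)
(-28*(-24 + d(-3, -2)) + ((1 + 1)*0)*10) + 1000 = (-28*(-24 + (4 - 5*(-2) - 2*(-3))) + ((1 + 1)*0)*10) + 1000 = (-28*(-24 + (4 + 10 + 6)) + (2*0)*10) + 1000 = (-28*(-24 + 20) + 0*10) + 1000 = (-28*(-4) + 0) + 1000 = (112 + 0) + 1000 = 112 + 1000 = 1112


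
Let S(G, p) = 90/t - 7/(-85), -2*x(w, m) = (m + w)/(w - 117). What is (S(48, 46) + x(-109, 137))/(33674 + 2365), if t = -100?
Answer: -4839/230769730 ≈ -2.0969e-5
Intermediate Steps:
x(w, m) = -(m + w)/(2*(-117 + w)) (x(w, m) = -(m + w)/(2*(w - 117)) = -(m + w)/(2*(-117 + w)))
S(G, p) = -139/170 (S(G, p) = 90/(-100) - 7/(-85) = 90*(-1/100) - 7*(-1/85) = -9/10 + 7/85 = -139/170)
(S(48, 46) + x(-109, 137))/(33674 + 2365) = (-139/170 + (-1*137 - 1*(-109))/(2*(-117 - 109)))/(33674 + 2365) = (-139/170 + (½)*(-137 + 109)/(-226))/36039 = (-139/170 + (½)*(-1/226)*(-28))*(1/36039) = (-139/170 + 7/113)*(1/36039) = -14517/19210*1/36039 = -4839/230769730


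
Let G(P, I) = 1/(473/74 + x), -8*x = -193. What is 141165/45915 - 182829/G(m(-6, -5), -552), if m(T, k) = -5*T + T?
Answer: -5055221441121/906056 ≈ -5.5794e+6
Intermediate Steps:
x = 193/8 (x = -1/8*(-193) = 193/8 ≈ 24.125)
m(T, k) = -4*T
G(P, I) = 296/9033 (G(P, I) = 1/(473/74 + 193/8) = 1/(9033/296) = 296/9033)
141165/45915 - 182829/G(m(-6, -5), -552) = 141165/45915 - 182829/296/9033 = 141165*(1/45915) - 182829*9033/296 = 9411/3061 - 1651494357/296 = -5055221441121/906056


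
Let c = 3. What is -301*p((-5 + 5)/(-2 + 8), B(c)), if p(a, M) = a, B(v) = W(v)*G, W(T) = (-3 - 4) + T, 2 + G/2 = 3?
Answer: 0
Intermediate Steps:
G = 2 (G = -4 + 2*3 = -4 + 6 = 2)
W(T) = -7 + T
B(v) = -14 + 2*v (B(v) = (-7 + v)*2 = -14 + 2*v)
-301*p((-5 + 5)/(-2 + 8), B(c)) = -301*(-5 + 5)/(-2 + 8) = -0/6 = -301*0 = 0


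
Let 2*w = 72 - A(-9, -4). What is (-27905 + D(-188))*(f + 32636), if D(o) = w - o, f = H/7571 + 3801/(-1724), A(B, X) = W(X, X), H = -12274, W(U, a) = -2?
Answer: -2947423968843240/3263101 ≈ -9.0326e+8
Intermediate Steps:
A(B, X) = -2
w = 37 (w = (72 - 1*(-2))/2 = (72 + 2)/2 = (½)*74 = 37)
f = -49937747/13052404 (f = -12274/7571 + 3801/(-1724) = -12274*1/7571 + 3801*(-1/1724) = -12274/7571 - 3801/1724 = -49937747/13052404 ≈ -3.8259)
D(o) = 37 - o
(-27905 + D(-188))*(f + 32636) = (-27905 + (37 - 1*(-188)))*(-49937747/13052404 + 32636) = (-27905 + (37 + 188))*(425928319197/13052404) = (-27905 + 225)*(425928319197/13052404) = -27680*425928319197/13052404 = -2947423968843240/3263101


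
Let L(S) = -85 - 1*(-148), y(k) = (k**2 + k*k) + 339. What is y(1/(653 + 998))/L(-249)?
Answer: 924046541/171725463 ≈ 5.3810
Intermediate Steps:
y(k) = 339 + 2*k**2 (y(k) = (k**2 + k**2) + 339 = 2*k**2 + 339 = 339 + 2*k**2)
L(S) = 63 (L(S) = -85 + 148 = 63)
y(1/(653 + 998))/L(-249) = (339 + 2*(1/(653 + 998))**2)/63 = (339 + 2*(1/1651)**2)*(1/63) = (339 + 2*(1/2725801))*(1/63) = (339 + 2/2725801)*(1/63) = (924046541/2725801)*(1/63) = 924046541/171725463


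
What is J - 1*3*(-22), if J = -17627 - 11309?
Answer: -28870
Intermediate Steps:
J = -28936
J - 1*3*(-22) = -28936 - 1*3*(-22) = -28936 - 3*(-22) = -28936 + 66 = -28870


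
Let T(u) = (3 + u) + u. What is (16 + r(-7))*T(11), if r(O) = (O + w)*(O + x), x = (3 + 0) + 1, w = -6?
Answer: 1375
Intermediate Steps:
x = 4 (x = 3 + 1 = 4)
T(u) = 3 + 2*u
r(O) = (-6 + O)*(4 + O) (r(O) = (O - 6)*(O + 4) = (-6 + O)*(4 + O))
(16 + r(-7))*T(11) = (16 + (-24 + (-7)² - 2*(-7)))*(3 + 2*11) = (16 + (-24 + 49 + 14))*(3 + 22) = (16 + 39)*25 = 55*25 = 1375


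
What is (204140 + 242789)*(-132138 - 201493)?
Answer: -149109369199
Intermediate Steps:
(204140 + 242789)*(-132138 - 201493) = 446929*(-333631) = -149109369199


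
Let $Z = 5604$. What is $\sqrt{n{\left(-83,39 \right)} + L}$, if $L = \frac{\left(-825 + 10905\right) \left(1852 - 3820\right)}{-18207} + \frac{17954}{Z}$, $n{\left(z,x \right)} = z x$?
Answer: $\frac{i \sqrt{4865289890946}}{47634} \approx 46.306 i$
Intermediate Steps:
$n{\left(z,x \right)} = x z$
$L = \frac{884888113}{809778}$ ($L = \frac{\left(-825 + 10905\right) \left(1852 - 3820\right)}{-18207} + \frac{17954}{5604} = 10080 \left(-1968\right) \left(- \frac{1}{18207}\right) + 17954 \cdot \frac{1}{5604} = \left(-19837440\right) \left(- \frac{1}{18207}\right) + \frac{8977}{2802} = \frac{314880}{289} + \frac{8977}{2802} = \frac{884888113}{809778} \approx 1092.8$)
$\sqrt{n{\left(-83,39 \right)} + L} = \sqrt{39 \left(-83\right) + \frac{884888113}{809778}} = \sqrt{-3237 + \frac{884888113}{809778}} = \sqrt{- \frac{1736363273}{809778}} = \frac{i \sqrt{4865289890946}}{47634}$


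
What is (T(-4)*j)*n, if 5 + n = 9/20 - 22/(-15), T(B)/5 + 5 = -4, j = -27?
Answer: -14985/4 ≈ -3746.3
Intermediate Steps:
T(B) = -45 (T(B) = -25 + 5*(-4) = -25 - 20 = -45)
n = -37/12 (n = -5 + (9/20 - 22/(-15)) = -5 + (9*(1/20) - 22*(-1/15)) = -5 + (9/20 + 22/15) = -5 + 23/12 = -37/12 ≈ -3.0833)
(T(-4)*j)*n = -45*(-27)*(-37/12) = 1215*(-37/12) = -14985/4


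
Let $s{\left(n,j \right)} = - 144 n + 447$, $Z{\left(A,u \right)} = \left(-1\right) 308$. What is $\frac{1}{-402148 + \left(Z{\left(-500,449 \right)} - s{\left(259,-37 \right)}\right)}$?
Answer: $- \frac{1}{365607} \approx -2.7352 \cdot 10^{-6}$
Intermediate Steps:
$Z{\left(A,u \right)} = -308$
$s{\left(n,j \right)} = 447 - 144 n$
$\frac{1}{-402148 + \left(Z{\left(-500,449 \right)} - s{\left(259,-37 \right)}\right)} = \frac{1}{-402148 - \left(755 - 37296\right)} = \frac{1}{-402148 - -36541} = \frac{1}{-402148 + \left(-308 + 36849\right)} = \frac{1}{-402148 + 36541} = \frac{1}{-365607} = - \frac{1}{365607}$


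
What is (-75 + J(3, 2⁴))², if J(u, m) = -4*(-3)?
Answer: 3969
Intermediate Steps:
J(u, m) = 12
(-75 + J(3, 2⁴))² = (-75 + 12)² = (-63)² = 3969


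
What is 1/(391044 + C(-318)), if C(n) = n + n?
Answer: 1/390408 ≈ 2.5614e-6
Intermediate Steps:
C(n) = 2*n
1/(391044 + C(-318)) = 1/(391044 + 2*(-318)) = 1/(391044 - 636) = 1/390408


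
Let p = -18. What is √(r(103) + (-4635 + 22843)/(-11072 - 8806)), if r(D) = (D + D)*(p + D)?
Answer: √1729612470054/9939 ≈ 132.32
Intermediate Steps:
r(D) = 2*D*(-18 + D) (r(D) = (D + D)*(-18 + D) = (2*D)*(-18 + D) = 2*D*(-18 + D))
√(r(103) + (-4635 + 22843)/(-11072 - 8806)) = √(2*103*(-18 + 103) + (-4635 + 22843)/(-11072 - 8806)) = √(2*103*85 + 18208/(-19878)) = √(17510 + 18208*(-1/19878)) = √(17510 - 9104/9939) = √(174022786/9939) = √1729612470054/9939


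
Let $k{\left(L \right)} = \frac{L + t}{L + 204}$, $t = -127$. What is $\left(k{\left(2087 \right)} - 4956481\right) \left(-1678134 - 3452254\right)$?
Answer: $\frac{58257074391282268}{2291} \approx 2.5429 \cdot 10^{13}$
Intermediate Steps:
$k{\left(L \right)} = \frac{-127 + L}{204 + L}$ ($k{\left(L \right)} = \frac{L - 127}{L + 204} = \frac{-127 + L}{204 + L}$)
$\left(k{\left(2087 \right)} - 4956481\right) \left(-1678134 - 3452254\right) = \left(\frac{-127 + 2087}{204 + 2087} - 4956481\right) \left(-1678134 - 3452254\right) = \left(\frac{1}{2291} \cdot 1960 - 4956481\right) \left(-5130388\right) = \left(\frac{1960}{2291} - 4956481\right) \left(-5130388\right) = \left(- \frac{11355296011}{2291}\right) \left(-5130388\right) = \frac{58257074391282268}{2291}$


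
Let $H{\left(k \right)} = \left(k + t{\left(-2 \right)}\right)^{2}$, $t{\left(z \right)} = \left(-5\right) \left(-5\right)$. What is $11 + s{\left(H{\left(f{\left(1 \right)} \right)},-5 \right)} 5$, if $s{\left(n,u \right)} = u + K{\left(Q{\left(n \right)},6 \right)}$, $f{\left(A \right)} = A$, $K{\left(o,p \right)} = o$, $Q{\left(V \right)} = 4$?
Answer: $6$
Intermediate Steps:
$t{\left(z \right)} = 25$
$H{\left(k \right)} = \left(25 + k\right)^{2}$ ($H{\left(k \right)} = \left(k + 25\right)^{2} = \left(25 + k\right)^{2}$)
$s{\left(n,u \right)} = 4 + u$ ($s{\left(n,u \right)} = u + 4 = 4 + u$)
$11 + s{\left(H{\left(f{\left(1 \right)} \right)},-5 \right)} 5 = 11 + \left(4 - 5\right) 5 = 11 - 5 = 6$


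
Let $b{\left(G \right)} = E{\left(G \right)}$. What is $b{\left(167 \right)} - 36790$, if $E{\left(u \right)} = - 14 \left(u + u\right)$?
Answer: $-41466$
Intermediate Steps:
$E{\left(u \right)} = - 28 u$ ($E{\left(u \right)} = - 14 \cdot 2 u = - 28 u$)
$b{\left(G \right)} = - 28 G$
$b{\left(167 \right)} - 36790 = \left(-28\right) 167 - 36790 = -4676 - 36790 = -41466$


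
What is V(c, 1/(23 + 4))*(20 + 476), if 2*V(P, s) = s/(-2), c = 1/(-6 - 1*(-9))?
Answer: -124/27 ≈ -4.5926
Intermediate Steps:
c = ⅓ (c = 1/(-6 + 9) = 1/3 = ⅓ ≈ 0.33333)
V(P, s) = -s/4 (V(P, s) = (s/(-2))/2 = (s*(-½))/2 = (-s/2)/2 = -s/4)
V(c, 1/(23 + 4))*(20 + 476) = (-1/(4*(23 + 4)))*(20 + 476) = -¼/27*496 = -¼*1/27*496 = -1/108*496 = -124/27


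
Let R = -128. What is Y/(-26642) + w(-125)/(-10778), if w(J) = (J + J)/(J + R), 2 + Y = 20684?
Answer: -1281887302/1651097987 ≈ -0.77638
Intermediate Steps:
Y = 20682 (Y = -2 + 20684 = 20682)
w(J) = 2*J/(-128 + J) (w(J) = (J + J)/(J - 128) = (2*J)/(-128 + J) = 2*J/(-128 + J))
Y/(-26642) + w(-125)/(-10778) = 20682/(-26642) + (2*(-125)/(-128 - 125))/(-10778) = 20682*(-1/26642) + (2*(-125)/(-253))*(-1/10778) = -10341/13321 + (2*(-125)*(-1/253))*(-1/10778) = -10341/13321 + (250/253)*(-1/10778) = -10341/13321 - 125/1363417 = -1281887302/1651097987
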